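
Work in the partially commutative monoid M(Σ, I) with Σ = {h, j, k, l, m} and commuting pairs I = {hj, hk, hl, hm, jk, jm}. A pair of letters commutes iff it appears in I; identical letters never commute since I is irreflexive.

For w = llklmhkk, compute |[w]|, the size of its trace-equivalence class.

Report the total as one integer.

drop 0:l onto floor
drop 1:l onto {0:l}
drop 2:k onto {1:l}
drop 3:l onto {2:k}
drop 4:m onto {3:l}
drop 5:h onto floor
drop 6:k onto {4:m}
drop 7:k onto {6:k}
ground layer = {0:l, 5:h}
drop-orders for the pieces not yet dropped (sum over which currently-grounded one goes next):
  1 to go: {5} 1  {7} 1
  2 to go: {5,7} 2  {6,7} 1
  3 to go: {4,6,7} 1  {5,6,7} 3
  4 to go: {3,4,6,7} 1  {4,5,6,7} 4
  5 to go: {2,3,4,6,7} 1  {3,4,5,6,7} 5
  6 to go: {1,2,3,4,6,7} 1  {2,3,4,5,6,7} 6
  if 0:l drops first: 7 orders
  if 5:h drops first: 1 orders
heap linearizations: 8

8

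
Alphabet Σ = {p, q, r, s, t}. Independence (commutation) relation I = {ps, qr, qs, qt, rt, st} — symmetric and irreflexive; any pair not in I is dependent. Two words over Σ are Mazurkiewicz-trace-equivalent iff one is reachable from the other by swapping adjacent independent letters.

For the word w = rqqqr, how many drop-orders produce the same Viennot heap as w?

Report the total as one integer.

10

0(r) covers ∅
1(q) covers ∅
2(q) covers 1:q
3(q) covers 2:q
4(r) covers 0:r
floor of heap: 0:r, 1:q
completions by unplaced set U, small U first (add the entries for U minus each lowest piece of U):
  |U|=1: {3}:1  {4}:1
  |U|=2: {0,4}:1  {2,3}:1  {3,4}:2
  |U|=3: {0,3,4}:3  {1,2,3}:1  {2,3,4}:3
  start at 0(r): 4
  start at 1(q): 6
sum over floor = 10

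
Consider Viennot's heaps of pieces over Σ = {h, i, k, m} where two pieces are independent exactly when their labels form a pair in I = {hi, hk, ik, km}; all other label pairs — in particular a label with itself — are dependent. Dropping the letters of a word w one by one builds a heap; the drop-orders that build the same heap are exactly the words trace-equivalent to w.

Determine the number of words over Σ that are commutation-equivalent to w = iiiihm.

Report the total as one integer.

5

0(i) covers ∅
1(i) covers 0:i
2(i) covers 1:i
3(i) covers 2:i
4(h) covers ∅
5(m) covers 3:i, 4:h
floor of heap: 0:i, 4:h
completions by unplaced set U, small U first (add the entries for U minus each lowest piece of U):
  |U|=1: {5}:1
  |U|=2: {3,5}:1  {4,5}:1
  |U|=3: {2,3,5}:1  {3,4,5}:2
  |U|=4: {1,2,3,5}:1  {2,3,4,5}:3
  start at 0(i): 4
  start at 4(h): 1
sum over floor = 5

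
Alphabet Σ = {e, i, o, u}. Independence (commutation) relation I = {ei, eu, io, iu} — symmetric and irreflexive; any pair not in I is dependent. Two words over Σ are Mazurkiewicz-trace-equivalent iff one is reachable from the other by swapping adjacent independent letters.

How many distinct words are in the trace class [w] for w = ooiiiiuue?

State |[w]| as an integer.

378

drop 0:o onto floor
drop 1:o onto {0:o}
drop 2:i onto floor
drop 3:i onto {2:i}
drop 4:i onto {3:i}
drop 5:i onto {4:i}
drop 6:u onto {1:o}
drop 7:u onto {6:u}
drop 8:e onto {1:o}
ground layer = {0:o, 2:i}
drop-orders for the pieces not yet dropped (sum over which currently-grounded one goes next):
  1 to go: {5} 1  {7} 1  {8} 1
  2 to go: {4,5} 1  {5,7} 2  {5,8} 2  {6,7} 1  {7,8} 2
  3 to go: {3,4,5} 1  {4,5,7} 3  {4,5,8} 3  {5,6,7} 3  {5,7,8} 6  {6,7,8} 3
  4 to go: {1,6,7,8} 3  {2,3,4,5} 1  {3,4,5,7} 4  {3,4,5,8} 4  {4,5,6,7} 6  {4,5,7,8} 12  {5,6,7,8} 12
  5 to go: {0,1,6,7,8} 3  {1,5,6,7,8} 15  {2,3,4,5,7} 5  {2,3,4,5,8} 5  {3,4,5,6,7} 10  {3,4,5,7,8} 20  {4,5,6,7,8} 30
  6 to go: {0,1,5,6,7,8} 18  {1,4,5,6,7,8} 45  {2,3,4,5,6,7} 15  {2,3,4,5,7,8} 30  {3,4,5,6,7,8} 60
  7 to go: {0,1,4,5,6,7,8} 63  {1,3,4,5,6,7,8} 105  {2,3,4,5,6,7,8} 105
  if 0:o drops first: 210 orders
  if 2:i drops first: 168 orders
heap linearizations: 378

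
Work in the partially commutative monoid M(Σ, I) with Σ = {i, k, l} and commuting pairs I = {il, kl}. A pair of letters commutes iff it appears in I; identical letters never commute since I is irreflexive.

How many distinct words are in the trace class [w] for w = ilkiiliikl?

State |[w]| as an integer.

drop 0:i onto floor
drop 1:l onto floor
drop 2:k onto {0:i}
drop 3:i onto {2:k}
drop 4:i onto {3:i}
drop 5:l onto {1:l}
drop 6:i onto {4:i}
drop 7:i onto {6:i}
drop 8:k onto {7:i}
drop 9:l onto {5:l}
ground layer = {0:i, 1:l}
drop-orders for the pieces not yet dropped (sum over which currently-grounded one goes next):
  1 to go: {8} 1  {9} 1
  2 to go: {5,9} 1  {7,8} 1  {8,9} 2
  3 to go: {1,5,9} 1  {5,8,9} 3  {6,7,8} 1  {7,8,9} 3
  4 to go: {1,5,8,9} 4  {4,6,7,8} 1  {5,7,8,9} 6  {6,7,8,9} 4
  5 to go: {1,5,7,8,9} 10  {3,4,6,7,8} 1  {4,6,7,8,9} 5  {5,6,7,8,9} 10
  6 to go: {1,5,6,7,8,9} 20  {2,3,4,6,7,8} 1  {3,4,6,7,8,9} 6  {4,5,6,7,8,9} 15
  7 to go: {0,2,3,4,6,7,8} 1  {1,4,5,6,7,8,9} 35  {2,3,4,6,7,8,9} 7  {3,4,5,6,7,8,9} 21
  8 to go: {0,2,3,4,6,7,8,9} 8  {1,3,4,5,6,7,8,9} 56  {2,3,4,5,6,7,8,9} 28
  if 0:i drops first: 84 orders
  if 1:l drops first: 36 orders
heap linearizations: 120

120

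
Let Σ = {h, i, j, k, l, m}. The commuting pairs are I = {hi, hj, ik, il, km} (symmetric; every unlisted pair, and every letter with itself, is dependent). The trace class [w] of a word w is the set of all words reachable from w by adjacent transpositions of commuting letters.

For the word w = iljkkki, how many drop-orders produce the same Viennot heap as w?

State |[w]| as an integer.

0(i) covers ∅
1(l) covers ∅
2(j) covers 0:i, 1:l
3(k) covers 2:j
4(k) covers 3:k
5(k) covers 4:k
6(i) covers 2:j
floor of heap: 0:i, 1:l
completions by unplaced set U, small U first (add the entries for U minus each lowest piece of U):
  |U|=1: {5}:1  {6}:1
  |U|=2: {4,5}:1  {5,6}:2
  |U|=3: {3,4,5}:1  {4,5,6}:3
  |U|=4: {3,4,5,6}:4
  |U|=5: {2,3,4,5,6}:4
  start at 0(i): 4
  start at 1(l): 4
sum over floor = 8

8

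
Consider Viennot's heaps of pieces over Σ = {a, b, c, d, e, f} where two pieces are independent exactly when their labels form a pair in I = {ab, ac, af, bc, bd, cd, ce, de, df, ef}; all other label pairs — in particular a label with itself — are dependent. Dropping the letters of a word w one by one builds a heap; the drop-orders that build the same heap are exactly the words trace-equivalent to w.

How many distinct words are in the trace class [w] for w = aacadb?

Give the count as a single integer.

piece 0:a — minimal
piece 1:a rests on {0:a}
piece 2:c — minimal
piece 3:a rests on {1:a}
piece 4:d rests on {3:a}
piece 5:b — minimal
minimal pieces: {0:a, 2:c, 5:b}
ways to finish when only these pieces remain (= sum over removing one remaining piece with nothing left below it):
  1 left: {2}→1  {4}→1  {5}→1
  2 left: {2,4}→2  {2,5}→2  {3,4}→1  {4,5}→2
  3 left: {1,3,4}→1  {2,3,4}→3  {2,4,5}→6  {3,4,5}→3
  4 left: {0,1,3,4}→1  {1,2,3,4}→4  {1,3,4,5}→4  {2,3,4,5}→12
  placing 0:a first → 20 extensions
  placing 2:c first → 5 extensions
  placing 5:b first → 5 extensions
total linear extensions = 30

30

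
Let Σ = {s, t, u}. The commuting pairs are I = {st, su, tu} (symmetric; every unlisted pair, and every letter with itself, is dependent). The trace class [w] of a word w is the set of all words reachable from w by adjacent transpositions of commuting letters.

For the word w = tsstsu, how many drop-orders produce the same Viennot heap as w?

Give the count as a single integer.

piece 0:t — minimal
piece 1:s — minimal
piece 2:s rests on {1:s}
piece 3:t rests on {0:t}
piece 4:s rests on {2:s}
piece 5:u — minimal
minimal pieces: {0:t, 1:s, 5:u}
ways to finish when only these pieces remain (= sum over removing one remaining piece with nothing left below it):
  1 left: {3}→1  {4}→1  {5}→1
  2 left: {0,3}→1  {2,4}→1  {3,4}→2  {3,5}→2  {4,5}→2
  3 left: {0,3,4}→3  {0,3,5}→3  {1,2,4}→1  {2,3,4}→3  {2,4,5}→3  {3,4,5}→6
  4 left: {0,2,3,4}→6  {0,3,4,5}→12  {1,2,3,4}→4  {1,2,4,5}→4  {2,3,4,5}→12
  placing 0:t first → 20 extensions
  placing 1:s first → 30 extensions
  placing 5:u first → 10 extensions
total linear extensions = 60

60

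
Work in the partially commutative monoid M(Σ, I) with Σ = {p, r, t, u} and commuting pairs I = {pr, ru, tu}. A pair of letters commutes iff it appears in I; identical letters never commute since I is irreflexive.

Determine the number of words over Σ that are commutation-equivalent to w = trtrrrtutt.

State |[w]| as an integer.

10

#0=t has no predecessor
#1=r depends on [0:t]
#2=t depends on [1:r]
#3=r depends on [2:t]
#4=r depends on [3:r]
#5=r depends on [4:r]
#6=t depends on [5:r]
#7=u has no predecessor
#8=t depends on [6:t]
#9=t depends on [8:t]
sources: [0:t, 7:u]
N(rest) = Σ N(rest − s) over sources s of rest; N(one piece) = 1:
  size 1 → [7]=1  [9]=1
  size 2 → [7,9]=2  [8,9]=1
  size 3 → [6,8,9]=1  [7,8,9]=3
  size 4 → [5,6,8,9]=1  [6,7,8,9]=4
  size 5 → [4,5,6,8,9]=1  [5,6,7,8,9]=5
  size 6 → [3,4,5,6,8,9]=1  [4,5,6,7,8,9]=6
  size 7 → [2,3,4,5,6,8,9]=1  [3,4,5,6,7,8,9]=7
  size 8 → [1,2,3,4,5,6,8,9]=1  [2,3,4,5,6,7,8,9]=8
  first=0(t) contributes 9
  first=7(u) contributes 1
|[w]| = 10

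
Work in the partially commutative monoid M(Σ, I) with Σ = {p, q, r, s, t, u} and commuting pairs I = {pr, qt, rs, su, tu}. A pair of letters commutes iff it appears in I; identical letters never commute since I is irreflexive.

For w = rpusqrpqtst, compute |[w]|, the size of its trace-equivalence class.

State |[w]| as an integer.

piece 0:r — minimal
piece 1:p — minimal
piece 2:u rests on {0:r, 1:p}
piece 3:s rests on {1:p}
piece 4:q rests on {2:u, 3:s}
piece 5:r rests on {4:q}
piece 6:p rests on {4:q}
piece 7:q rests on {5:r, 6:p}
piece 8:t rests on {5:r, 6:p}
piece 9:s rests on {7:q, 8:t}
piece 10:t rests on {9:s}
minimal pieces: {0:r, 1:p}
ways to finish when only these pieces remain (= sum over removing one remaining piece with nothing left below it):
  1 left: {10}→1
  2 left: {9,10}→1
  3 left: {7,9,10}→1  {8,9,10}→1
  4 left: {7,8,9,10}→2
  5 left: {5,7,8,9,10}→2  {6,7,8,9,10}→2
  6 left: {5,6,7,8,9,10}→4
  7 left: {4,5,6,7,8,9,10}→4
  8 left: {2,4,5,6,7,8,9,10}→4  {3,4,5,6,7,8,9,10}→4
  9 left: {0,2,4,5,6,7,8,9,10}→4  {2,3,4,5,6,7,8,9,10}→8
  placing 0:r first → 8 extensions
  placing 1:p first → 12 extensions
total linear extensions = 20

20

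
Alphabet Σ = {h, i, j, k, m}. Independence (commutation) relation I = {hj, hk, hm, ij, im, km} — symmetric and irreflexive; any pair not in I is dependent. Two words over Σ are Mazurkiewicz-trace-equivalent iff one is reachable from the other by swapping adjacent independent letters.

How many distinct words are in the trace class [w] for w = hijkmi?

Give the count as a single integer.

piece 0:h — minimal
piece 1:i rests on {0:h}
piece 2:j — minimal
piece 3:k rests on {1:i, 2:j}
piece 4:m rests on {2:j}
piece 5:i rests on {3:k}
minimal pieces: {0:h, 2:j}
ways to finish when only these pieces remain (= sum over removing one remaining piece with nothing left below it):
  1 left: {4}→1  {5}→1
  2 left: {3,5}→1  {4,5}→2
  3 left: {1,3,5}→1  {3,4,5}→3
  4 left: {0,1,3,5}→1  {1,3,4,5}→4  {2,3,4,5}→3
  placing 0:h first → 7 extensions
  placing 2:j first → 5 extensions
total linear extensions = 12

12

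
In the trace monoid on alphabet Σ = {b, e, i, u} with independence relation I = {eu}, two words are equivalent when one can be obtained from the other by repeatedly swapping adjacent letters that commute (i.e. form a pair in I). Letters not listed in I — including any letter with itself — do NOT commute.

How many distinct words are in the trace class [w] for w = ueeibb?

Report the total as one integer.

3

#0=u has no predecessor
#1=e has no predecessor
#2=e depends on [1:e]
#3=i depends on [0:u, 2:e]
#4=b depends on [3:i]
#5=b depends on [4:b]
sources: [0:u, 1:e]
N(rest) = Σ N(rest − s) over sources s of rest; N(one piece) = 1:
  size 1 → [5]=1
  size 2 → [4,5]=1
  size 3 → [3,4,5]=1
  size 4 → [0,3,4,5]=1  [2,3,4,5]=1
  first=0(u) contributes 1
  first=1(e) contributes 2
|[w]| = 3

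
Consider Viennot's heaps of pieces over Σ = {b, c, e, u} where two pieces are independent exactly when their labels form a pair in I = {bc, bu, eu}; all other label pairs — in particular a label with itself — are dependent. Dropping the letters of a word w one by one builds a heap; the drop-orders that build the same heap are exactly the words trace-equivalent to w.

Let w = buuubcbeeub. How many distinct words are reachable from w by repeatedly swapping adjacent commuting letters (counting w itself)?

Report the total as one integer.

161

piece 0:b — minimal
piece 1:u — minimal
piece 2:u rests on {1:u}
piece 3:u rests on {2:u}
piece 4:b rests on {0:b}
piece 5:c rests on {3:u}
piece 6:b rests on {4:b}
piece 7:e rests on {5:c, 6:b}
piece 8:e rests on {7:e}
piece 9:u rests on {5:c}
piece 10:b rests on {8:e}
minimal pieces: {0:b, 1:u}
ways to finish when only these pieces remain (= sum over removing one remaining piece with nothing left below it):
  1 left: {9}→1  {10}→1
  2 left: {8,10}→1  {9,10}→2
  3 left: {7,8,10}→1  {8,9,10}→3
  4 left: {6,7,8,10}→1  {7,8,9,10}→4
  5 left: {4,6,7,8,10}→1  {5,7,8,9,10}→4  {6,7,8,9,10}→5
  6 left: {0,4,6,7,8,10}→1  {3,5,7,8,9,10}→4  {4,6,7,8,9,10}→6  {5,6,7,8,9,10}→9
  7 left: {0,4,6,7,8,9,10}→7  {2,3,5,7,8,9,10}→4  {3,5,6,7,8,9,10}→13  {4,5,6,7,8,9,10}→15
  8 left: {0,4,5,6,7,8,9,10}→22  {1,2,3,5,7,8,9,10}→4  {2,3,5,6,7,8,9,10}→17  {3,4,5,6,7,8,9,10}→28
  9 left: {0,3,4,5,6,7,8,9,10}→50  {1,2,3,5,6,7,8,9,10}→21  {2,3,4,5,6,7,8,9,10}→45
  placing 0:b first → 66 extensions
  placing 1:u first → 95 extensions
total linear extensions = 161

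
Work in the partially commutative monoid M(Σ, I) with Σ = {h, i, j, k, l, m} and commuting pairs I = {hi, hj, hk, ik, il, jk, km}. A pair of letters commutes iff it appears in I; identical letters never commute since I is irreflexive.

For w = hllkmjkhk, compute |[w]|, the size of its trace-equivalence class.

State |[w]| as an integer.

40

piece 0:h — minimal
piece 1:l rests on {0:h}
piece 2:l rests on {1:l}
piece 3:k rests on {2:l}
piece 4:m rests on {2:l}
piece 5:j rests on {4:m}
piece 6:k rests on {3:k}
piece 7:h rests on {4:m}
piece 8:k rests on {6:k}
minimal pieces: {0:h}
ways to finish when only these pieces remain (= sum over removing one remaining piece with nothing left below it):
  1 left: {5}→1  {7}→1  {8}→1
  2 left: {5,7}→2  {5,8}→2  {6,8}→1  {7,8}→2
  3 left: {3,6,8}→1  {4,5,7}→2  {5,6,8}→3  {5,7,8}→6  {6,7,8}→3
  4 left: {3,5,6,8}→4  {3,6,7,8}→4  {4,5,7,8}→8  {5,6,7,8}→12
  5 left: {3,5,6,7,8}→20  {4,5,6,7,8}→20
  6 left: {3,4,5,6,7,8}→40
  7 left: {2,3,4,5,6,7,8}→40
  placing 0:h first → 40 extensions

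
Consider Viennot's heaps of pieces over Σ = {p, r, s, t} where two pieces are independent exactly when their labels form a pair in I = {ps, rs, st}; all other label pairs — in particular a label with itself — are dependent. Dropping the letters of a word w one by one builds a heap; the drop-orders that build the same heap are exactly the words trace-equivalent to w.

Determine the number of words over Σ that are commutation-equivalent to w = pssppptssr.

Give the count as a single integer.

210

0(p) covers ∅
1(s) covers ∅
2(s) covers 1:s
3(p) covers 0:p
4(p) covers 3:p
5(p) covers 4:p
6(t) covers 5:p
7(s) covers 2:s
8(s) covers 7:s
9(r) covers 6:t
floor of heap: 0:p, 1:s
completions by unplaced set U, small U first (add the entries for U minus each lowest piece of U):
  |U|=1: {8}:1  {9}:1
  |U|=2: {6,9}:1  {7,8}:1  {8,9}:2
  |U|=3: {2,7,8}:1  {5,6,9}:1  {6,8,9}:3  {7,8,9}:3
  |U|=4: {1,2,7,8}:1  {2,7,8,9}:4  {4,5,6,9}:1  {5,6,8,9}:4  {6,7,8,9}:6
  |U|=5: {1,2,7,8,9}:5  {2,6,7,8,9}:10  {3,4,5,6,9}:1  {4,5,6,8,9}:5  {5,6,7,8,9}:10
  |U|=6: {0,3,4,5,6,9}:1  {1,2,6,7,8,9}:15  {2,5,6,7,8,9}:20  {3,4,5,6,8,9}:6  {4,5,6,7,8,9}:15
  |U|=7: {0,3,4,5,6,8,9}:7  {1,2,5,6,7,8,9}:35  {2,4,5,6,7,8,9}:35  {3,4,5,6,7,8,9}:21
  |U|=8: {0,3,4,5,6,7,8,9}:28  {1,2,4,5,6,7,8,9}:70  {2,3,4,5,6,7,8,9}:56
  start at 0(p): 126
  start at 1(s): 84
sum over floor = 210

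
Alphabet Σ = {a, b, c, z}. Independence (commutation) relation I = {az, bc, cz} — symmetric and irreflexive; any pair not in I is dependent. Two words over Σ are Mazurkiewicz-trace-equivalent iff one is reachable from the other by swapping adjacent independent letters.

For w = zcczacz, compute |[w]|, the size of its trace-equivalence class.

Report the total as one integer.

piece 0:z — minimal
piece 1:c — minimal
piece 2:c rests on {1:c}
piece 3:z rests on {0:z}
piece 4:a rests on {2:c}
piece 5:c rests on {4:a}
piece 6:z rests on {3:z}
minimal pieces: {0:z, 1:c}
ways to finish when only these pieces remain (= sum over removing one remaining piece with nothing left below it):
  1 left: {5}→1  {6}→1
  2 left: {3,6}→1  {4,5}→1  {5,6}→2
  3 left: {0,3,6}→1  {2,4,5}→1  {3,5,6}→3  {4,5,6}→3
  4 left: {0,3,5,6}→4  {1,2,4,5}→1  {2,4,5,6}→4  {3,4,5,6}→6
  5 left: {0,3,4,5,6}→10  {1,2,4,5,6}→5  {2,3,4,5,6}→10
  placing 0:z first → 15 extensions
  placing 1:c first → 20 extensions
total linear extensions = 35

35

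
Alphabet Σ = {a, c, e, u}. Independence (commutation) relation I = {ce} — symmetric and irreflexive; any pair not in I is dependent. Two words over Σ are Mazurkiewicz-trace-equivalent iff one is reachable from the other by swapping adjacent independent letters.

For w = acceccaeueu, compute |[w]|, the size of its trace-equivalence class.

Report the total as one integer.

5

0(a) covers ∅
1(c) covers 0:a
2(c) covers 1:c
3(e) covers 0:a
4(c) covers 2:c
5(c) covers 4:c
6(a) covers 3:e, 5:c
7(e) covers 6:a
8(u) covers 7:e
9(e) covers 8:u
10(u) covers 9:e
floor of heap: 0:a
completions by unplaced set U, small U first (add the entries for U minus each lowest piece of U):
  |U|=1: {10}:1
  |U|=2: {9,10}:1
  |U|=3: {8,9,10}:1
  |U|=4: {7,8,9,10}:1
  |U|=5: {6,7,8,9,10}:1
  |U|=6: {3,6,7,8,9,10}:1  {5,6,7,8,9,10}:1
  |U|=7: {3,5,6,7,8,9,10}:2  {4,5,6,7,8,9,10}:1
  |U|=8: {2,4,5,6,7,8,9,10}:1  {3,4,5,6,7,8,9,10}:3
  |U|=9: {1,2,4,5,6,7,8,9,10}:1  {2,3,4,5,6,7,8,9,10}:4
  start at 0(a): 5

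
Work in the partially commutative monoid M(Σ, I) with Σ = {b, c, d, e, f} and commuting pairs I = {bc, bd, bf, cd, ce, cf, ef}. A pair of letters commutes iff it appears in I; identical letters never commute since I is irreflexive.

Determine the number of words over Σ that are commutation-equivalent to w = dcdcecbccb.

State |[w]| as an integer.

252

piece 0:d — minimal
piece 1:c — minimal
piece 2:d rests on {0:d}
piece 3:c rests on {1:c}
piece 4:e rests on {2:d}
piece 5:c rests on {3:c}
piece 6:b rests on {4:e}
piece 7:c rests on {5:c}
piece 8:c rests on {7:c}
piece 9:b rests on {6:b}
minimal pieces: {0:d, 1:c}
ways to finish when only these pieces remain (= sum over removing one remaining piece with nothing left below it):
  1 left: {8}→1  {9}→1
  2 left: {6,9}→1  {7,8}→1  {8,9}→2
  3 left: {4,6,9}→1  {5,7,8}→1  {6,8,9}→3  {7,8,9}→3
  4 left: {2,4,6,9}→1  {3,5,7,8}→1  {4,6,8,9}→4  {5,7,8,9}→4  {6,7,8,9}→6
  5 left: {0,2,4,6,9}→1  {1,3,5,7,8}→1  {2,4,6,8,9}→5  {3,5,7,8,9}→5  {4,6,7,8,9}→10  {5,6,7,8,9}→10
  6 left: {0,2,4,6,8,9}→6  {1,3,5,7,8,9}→6  {2,4,6,7,8,9}→15  {3,5,6,7,8,9}→15  {4,5,6,7,8,9}→20
  7 left: {0,2,4,6,7,8,9}→21  {1,3,5,6,7,8,9}→21  {2,4,5,6,7,8,9}→35  {3,4,5,6,7,8,9}→35
  8 left: {0,2,4,5,6,7,8,9}→56  {1,3,4,5,6,7,8,9}→56  {2,3,4,5,6,7,8,9}→70
  placing 0:d first → 126 extensions
  placing 1:c first → 126 extensions
total linear extensions = 252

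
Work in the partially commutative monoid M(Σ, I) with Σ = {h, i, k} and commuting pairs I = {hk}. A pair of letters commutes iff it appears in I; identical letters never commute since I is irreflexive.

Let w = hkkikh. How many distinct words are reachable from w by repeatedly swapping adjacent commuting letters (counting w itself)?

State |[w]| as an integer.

6

piece 0:h — minimal
piece 1:k — minimal
piece 2:k rests on {1:k}
piece 3:i rests on {0:h, 2:k}
piece 4:k rests on {3:i}
piece 5:h rests on {3:i}
minimal pieces: {0:h, 1:k}
ways to finish when only these pieces remain (= sum over removing one remaining piece with nothing left below it):
  1 left: {4}→1  {5}→1
  2 left: {4,5}→2
  3 left: {3,4,5}→2
  4 left: {0,3,4,5}→2  {2,3,4,5}→2
  placing 0:h first → 2 extensions
  placing 1:k first → 4 extensions
total linear extensions = 6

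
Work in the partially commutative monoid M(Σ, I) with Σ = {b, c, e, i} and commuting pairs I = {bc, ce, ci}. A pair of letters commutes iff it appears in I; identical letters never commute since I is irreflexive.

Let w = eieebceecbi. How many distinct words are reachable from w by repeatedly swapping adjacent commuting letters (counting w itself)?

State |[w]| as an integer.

drop 0:e onto floor
drop 1:i onto {0:e}
drop 2:e onto {1:i}
drop 3:e onto {2:e}
drop 4:b onto {3:e}
drop 5:c onto floor
drop 6:e onto {4:b}
drop 7:e onto {6:e}
drop 8:c onto {5:c}
drop 9:b onto {7:e}
drop 10:i onto {9:b}
ground layer = {0:e, 5:c}
drop-orders for the pieces not yet dropped (sum over which currently-grounded one goes next):
  1 to go: {8} 1  {10} 1
  2 to go: {5,8} 1  {8,10} 2  {9,10} 1
  3 to go: {5,8,10} 3  {7,9,10} 1  {8,9,10} 3
  4 to go: {5,8,9,10} 6  {6,7,9,10} 1  {7,8,9,10} 4
  5 to go: {4,6,7,9,10} 1  {5,7,8,9,10} 10  {6,7,8,9,10} 5
  6 to go: {3,4,6,7,9,10} 1  {4,6,7,8,9,10} 6  {5,6,7,8,9,10} 15
  7 to go: {2,3,4,6,7,9,10} 1  {3,4,6,7,8,9,10} 7  {4,5,6,7,8,9,10} 21
  8 to go: {1,2,3,4,6,7,9,10} 1  {2,3,4,6,7,8,9,10} 8  {3,4,5,6,7,8,9,10} 28
  9 to go: {0,1,2,3,4,6,7,9,10} 1  {1,2,3,4,6,7,8,9,10} 9  {2,3,4,5,6,7,8,9,10} 36
  if 0:e drops first: 45 orders
  if 5:c drops first: 10 orders
heap linearizations: 55

55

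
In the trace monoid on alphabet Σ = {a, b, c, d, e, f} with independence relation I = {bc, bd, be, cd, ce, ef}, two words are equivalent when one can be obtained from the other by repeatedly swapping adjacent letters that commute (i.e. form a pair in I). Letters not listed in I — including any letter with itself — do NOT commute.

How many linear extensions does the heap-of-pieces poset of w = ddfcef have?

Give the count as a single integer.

piece 0:d — minimal
piece 1:d rests on {0:d}
piece 2:f rests on {1:d}
piece 3:c rests on {2:f}
piece 4:e rests on {1:d}
piece 5:f rests on {3:c}
minimal pieces: {0:d}
ways to finish when only these pieces remain (= sum over removing one remaining piece with nothing left below it):
  1 left: {4}→1  {5}→1
  2 left: {3,5}→1  {4,5}→2
  3 left: {2,3,5}→1  {3,4,5}→3
  4 left: {2,3,4,5}→4
  placing 0:d first → 4 extensions

4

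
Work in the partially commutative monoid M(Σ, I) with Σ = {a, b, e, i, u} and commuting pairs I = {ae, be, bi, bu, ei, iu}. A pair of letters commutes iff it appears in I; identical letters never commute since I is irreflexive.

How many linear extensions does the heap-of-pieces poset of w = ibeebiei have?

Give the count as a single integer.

0(i) covers ∅
1(b) covers ∅
2(e) covers ∅
3(e) covers 2:e
4(b) covers 1:b
5(i) covers 0:i
6(e) covers 3:e
7(i) covers 5:i
floor of heap: 0:i, 1:b, 2:e
completions by unplaced set U, small U first (add the entries for U minus each lowest piece of U):
  |U|=1: {4}:1  {6}:1  {7}:1
  |U|=2: {1,4}:1  {3,6}:1  {4,6}:2  {4,7}:2  {5,7}:1  {6,7}:2
  |U|=3: {0,5,7}:1  {1,4,6}:3  {1,4,7}:3  {2,3,6}:1  {3,4,6}:3  {3,6,7}:3  {4,5,7}:3  {4,6,7}:6  {5,6,7}:3
  |U|=4: {0,4,5,7}:4  {0,5,6,7}:4  {1,3,4,6}:6  {1,4,5,7}:6  {1,4,6,7}:12  {2,3,4,6}:4  {2,3,6,7}:4  {3,4,6,7}:12  {3,5,6,7}:6  {4,5,6,7}:12
  |U|=5: {0,1,4,5,7}:10  {0,3,5,6,7}:10  {0,4,5,6,7}:20  {1,2,3,4,6}:10  {1,3,4,6,7}:30  {1,4,5,6,7}:30  {2,3,4,6,7}:20  {2,3,5,6,7}:10  {3,4,5,6,7}:30
  |U|=6: {0,1,4,5,6,7}:60  {0,2,3,5,6,7}:20  {0,3,4,5,6,7}:60  {1,2,3,4,6,7}:60  {1,3,4,5,6,7}:90  {2,3,4,5,6,7}:60
  start at 0(i): 210
  start at 1(b): 140
  start at 2(e): 210
sum over floor = 560

560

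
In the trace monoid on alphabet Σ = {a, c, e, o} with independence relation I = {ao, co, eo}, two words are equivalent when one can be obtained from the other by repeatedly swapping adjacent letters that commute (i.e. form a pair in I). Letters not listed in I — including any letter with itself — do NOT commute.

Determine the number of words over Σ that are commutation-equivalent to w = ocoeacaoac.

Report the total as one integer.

120

piece 0:o — minimal
piece 1:c — minimal
piece 2:o rests on {0:o}
piece 3:e rests on {1:c}
piece 4:a rests on {3:e}
piece 5:c rests on {4:a}
piece 6:a rests on {5:c}
piece 7:o rests on {2:o}
piece 8:a rests on {6:a}
piece 9:c rests on {8:a}
minimal pieces: {0:o, 1:c}
ways to finish when only these pieces remain (= sum over removing one remaining piece with nothing left below it):
  1 left: {7}→1  {9}→1
  2 left: {2,7}→1  {7,9}→2  {8,9}→1
  3 left: {0,2,7}→1  {2,7,9}→3  {6,8,9}→1  {7,8,9}→3
  4 left: {0,2,7,9}→4  {2,7,8,9}→6  {5,6,8,9}→1  {6,7,8,9}→4
  5 left: {0,2,7,8,9}→10  {2,6,7,8,9}→10  {4,5,6,8,9}→1  {5,6,7,8,9}→5
  6 left: {0,2,6,7,8,9}→20  {2,5,6,7,8,9}→15  {3,4,5,6,8,9}→1  {4,5,6,7,8,9}→6
  7 left: {0,2,5,6,7,8,9}→35  {1,3,4,5,6,8,9}→1  {2,4,5,6,7,8,9}→21  {3,4,5,6,7,8,9}→7
  8 left: {0,2,4,5,6,7,8,9}→56  {1,3,4,5,6,7,8,9}→8  {2,3,4,5,6,7,8,9}→28
  placing 0:o first → 36 extensions
  placing 1:c first → 84 extensions
total linear extensions = 120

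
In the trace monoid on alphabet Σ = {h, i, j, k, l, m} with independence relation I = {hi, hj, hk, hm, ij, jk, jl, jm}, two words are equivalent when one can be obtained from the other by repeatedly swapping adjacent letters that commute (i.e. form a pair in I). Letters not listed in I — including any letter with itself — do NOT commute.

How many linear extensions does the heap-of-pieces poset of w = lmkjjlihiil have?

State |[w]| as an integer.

0(l) covers ∅
1(m) covers 0:l
2(k) covers 1:m
3(j) covers ∅
4(j) covers 3:j
5(l) covers 2:k
6(i) covers 5:l
7(h) covers 5:l
8(i) covers 6:i
9(i) covers 8:i
10(l) covers 7:h, 9:i
floor of heap: 0:l, 3:j
completions by unplaced set U, small U first (add the entries for U minus each lowest piece of U):
  |U|=1: {4}:1  {10}:1
  |U|=2: {3,4}:1  {4,10}:2  {7,10}:1  {9,10}:1
  |U|=3: {3,4,10}:3  {4,7,10}:3  {4,9,10}:3  {7,9,10}:2  {8,9,10}:1
  |U|=4: {3,4,7,10}:6  {3,4,9,10}:6  {4,7,9,10}:8  {4,8,9,10}:4  {6,8,9,10}:1  {7,8,9,10}:3
  |U|=5: {3,4,7,9,10}:20  {3,4,8,9,10}:10  {4,6,8,9,10}:5  {4,7,8,9,10}:15  {6,7,8,9,10}:4
  |U|=6: {3,4,6,8,9,10}:15  {3,4,7,8,9,10}:45  {4,6,7,8,9,10}:24  {5,6,7,8,9,10}:4
  |U|=7: {2,5,6,7,8,9,10}:4  {3,4,6,7,8,9,10}:84  {4,5,6,7,8,9,10}:28
  |U|=8: {1,2,5,6,7,8,9,10}:4  {2,4,5,6,7,8,9,10}:32  {3,4,5,6,7,8,9,10}:112
  |U|=9: {0,1,2,5,6,7,8,9,10}:4  {1,2,4,5,6,7,8,9,10}:36  {2,3,4,5,6,7,8,9,10}:144
  start at 0(l): 180
  start at 3(j): 40
sum over floor = 220

220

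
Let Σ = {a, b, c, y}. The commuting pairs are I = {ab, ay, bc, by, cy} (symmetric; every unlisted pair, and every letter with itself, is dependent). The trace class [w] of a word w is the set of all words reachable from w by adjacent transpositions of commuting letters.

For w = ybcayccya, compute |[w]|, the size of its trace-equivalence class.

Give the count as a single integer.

drop 0:y onto floor
drop 1:b onto floor
drop 2:c onto floor
drop 3:a onto {2:c}
drop 4:y onto {0:y}
drop 5:c onto {3:a}
drop 6:c onto {5:c}
drop 7:y onto {4:y}
drop 8:a onto {6:c}
ground layer = {0:y, 1:b, 2:c}
drop-orders for the pieces not yet dropped (sum over which currently-grounded one goes next):
  1 to go: {1} 1  {7} 1  {8} 1
  2 to go: {1,7} 2  {1,8} 2  {4,7} 1  {6,8} 1  {7,8} 2
  3 to go: {0,4,7} 1  {1,4,7} 3  {1,6,8} 3  {1,7,8} 6  {4,7,8} 3  {5,6,8} 1  {6,7,8} 3
  4 to go: {0,1,4,7} 4  {0,4,7,8} 4  {1,4,7,8} 12  {1,5,6,8} 4  {1,6,7,8} 12  {3,5,6,8} 1  {4,6,7,8} 6  {5,6,7,8} 4
  5 to go: {0,1,4,7,8} 20  {0,4,6,7,8} 10  {1,3,5,6,8} 5  {1,4,6,7,8} 30  {1,5,6,7,8} 20  {2,3,5,6,8} 1  {3,5,6,7,8} 5  {4,5,6,7,8} 10
  6 to go: {0,1,4,6,7,8} 60  {0,4,5,6,7,8} 20  {1,2,3,5,6,8} 6  {1,3,5,6,7,8} 30  {1,4,5,6,7,8} 60  {2,3,5,6,7,8} 6  {3,4,5,6,7,8} 15
  7 to go: {0,1,4,5,6,7,8} 140  {0,3,4,5,6,7,8} 35  {1,2,3,5,6,7,8} 42  {1,3,4,5,6,7,8} 105  {2,3,4,5,6,7,8} 21
  if 0:y drops first: 168 orders
  if 1:b drops first: 56 orders
  if 2:c drops first: 280 orders
heap linearizations: 504

504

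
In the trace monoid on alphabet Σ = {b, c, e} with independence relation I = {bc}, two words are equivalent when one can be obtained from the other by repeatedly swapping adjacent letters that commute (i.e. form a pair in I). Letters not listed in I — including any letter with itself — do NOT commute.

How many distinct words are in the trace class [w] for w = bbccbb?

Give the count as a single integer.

15

piece 0:b — minimal
piece 1:b rests on {0:b}
piece 2:c — minimal
piece 3:c rests on {2:c}
piece 4:b rests on {1:b}
piece 5:b rests on {4:b}
minimal pieces: {0:b, 2:c}
ways to finish when only these pieces remain (= sum over removing one remaining piece with nothing left below it):
  1 left: {3}→1  {5}→1
  2 left: {2,3}→1  {3,5}→2  {4,5}→1
  3 left: {1,4,5}→1  {2,3,5}→3  {3,4,5}→3
  4 left: {0,1,4,5}→1  {1,3,4,5}→4  {2,3,4,5}→6
  placing 0:b first → 10 extensions
  placing 2:c first → 5 extensions
total linear extensions = 15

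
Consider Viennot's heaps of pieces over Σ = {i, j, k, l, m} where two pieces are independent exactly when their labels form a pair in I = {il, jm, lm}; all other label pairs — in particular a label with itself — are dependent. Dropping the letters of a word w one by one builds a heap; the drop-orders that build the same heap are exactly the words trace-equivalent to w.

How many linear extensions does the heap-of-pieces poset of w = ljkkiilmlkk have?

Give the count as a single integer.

10

drop 0:l onto floor
drop 1:j onto {0:l}
drop 2:k onto {1:j}
drop 3:k onto {2:k}
drop 4:i onto {3:k}
drop 5:i onto {4:i}
drop 6:l onto {3:k}
drop 7:m onto {5:i}
drop 8:l onto {6:l}
drop 9:k onto {7:m, 8:l}
drop 10:k onto {9:k}
ground layer = {0:l}
drop-orders for the pieces not yet dropped (sum over which currently-grounded one goes next):
  1 to go: {10} 1
  2 to go: {9,10} 1
  3 to go: {7,9,10} 1  {8,9,10} 1
  4 to go: {5,7,9,10} 1  {6,8,9,10} 1  {7,8,9,10} 2
  5 to go: {4,5,7,9,10} 1  {5,7,8,9,10} 3  {6,7,8,9,10} 3
  6 to go: {4,5,7,8,9,10} 4  {5,6,7,8,9,10} 6
  7 to go: {4,5,6,7,8,9,10} 10
  8 to go: {3,4,5,6,7,8,9,10} 10
  9 to go: {2,3,4,5,6,7,8,9,10} 10
  if 0:l drops first: 10 orders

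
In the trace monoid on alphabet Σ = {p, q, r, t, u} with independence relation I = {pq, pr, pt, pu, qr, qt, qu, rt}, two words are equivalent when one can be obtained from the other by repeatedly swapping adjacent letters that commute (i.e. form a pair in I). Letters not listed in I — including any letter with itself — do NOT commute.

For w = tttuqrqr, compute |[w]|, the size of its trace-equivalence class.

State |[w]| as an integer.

#0=t has no predecessor
#1=t depends on [0:t]
#2=t depends on [1:t]
#3=u depends on [2:t]
#4=q has no predecessor
#5=r depends on [3:u]
#6=q depends on [4:q]
#7=r depends on [5:r]
sources: [0:t, 4:q]
N(rest) = Σ N(rest − s) over sources s of rest; N(one piece) = 1:
  size 1 → [6]=1  [7]=1
  size 2 → [4,6]=1  [5,7]=1  [6,7]=2
  size 3 → [3,5,7]=1  [4,6,7]=3  [5,6,7]=3
  size 4 → [2,3,5,7]=1  [3,5,6,7]=4  [4,5,6,7]=6
  size 5 → [1,2,3,5,7]=1  [2,3,5,6,7]=5  [3,4,5,6,7]=10
  size 6 → [0,1,2,3,5,7]=1  [1,2,3,5,6,7]=6  [2,3,4,5,6,7]=15
  first=0(t) contributes 21
  first=4(q) contributes 7
|[w]| = 28

28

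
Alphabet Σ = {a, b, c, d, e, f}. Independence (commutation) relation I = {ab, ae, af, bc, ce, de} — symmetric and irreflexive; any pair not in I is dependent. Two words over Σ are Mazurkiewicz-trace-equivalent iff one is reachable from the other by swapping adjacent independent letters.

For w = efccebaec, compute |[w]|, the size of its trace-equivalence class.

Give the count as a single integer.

35

piece 0:e — minimal
piece 1:f rests on {0:e}
piece 2:c rests on {1:f}
piece 3:c rests on {2:c}
piece 4:e rests on {1:f}
piece 5:b rests on {4:e}
piece 6:a rests on {3:c}
piece 7:e rests on {5:b}
piece 8:c rests on {6:a}
minimal pieces: {0:e}
ways to finish when only these pieces remain (= sum over removing one remaining piece with nothing left below it):
  1 left: {7}→1  {8}→1
  2 left: {5,7}→1  {6,8}→1  {7,8}→2
  3 left: {3,6,8}→1  {4,5,7}→1  {5,7,8}→3  {6,7,8}→3
  4 left: {2,3,6,8}→1  {3,6,7,8}→4  {4,5,7,8}→4  {5,6,7,8}→6
  5 left: {2,3,6,7,8}→5  {3,5,6,7,8}→10  {4,5,6,7,8}→10
  6 left: {2,3,5,6,7,8}→15  {3,4,5,6,7,8}→20
  7 left: {2,3,4,5,6,7,8}→35
  placing 0:e first → 35 extensions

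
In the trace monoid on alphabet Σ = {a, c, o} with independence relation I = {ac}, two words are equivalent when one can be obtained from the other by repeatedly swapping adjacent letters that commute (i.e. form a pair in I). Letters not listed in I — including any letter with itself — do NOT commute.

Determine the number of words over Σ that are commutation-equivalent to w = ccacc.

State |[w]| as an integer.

5

drop 0:c onto floor
drop 1:c onto {0:c}
drop 2:a onto floor
drop 3:c onto {1:c}
drop 4:c onto {3:c}
ground layer = {0:c, 2:a}
drop-orders for the pieces not yet dropped (sum over which currently-grounded one goes next):
  1 to go: {2} 1  {4} 1
  2 to go: {2,4} 2  {3,4} 1
  3 to go: {1,3,4} 1  {2,3,4} 3
  if 0:c drops first: 4 orders
  if 2:a drops first: 1 orders
heap linearizations: 5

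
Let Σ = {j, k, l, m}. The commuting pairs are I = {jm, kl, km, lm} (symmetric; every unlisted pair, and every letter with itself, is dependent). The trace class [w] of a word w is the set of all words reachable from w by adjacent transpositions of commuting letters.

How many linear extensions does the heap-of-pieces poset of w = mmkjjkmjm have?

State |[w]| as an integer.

piece 0:m — minimal
piece 1:m rests on {0:m}
piece 2:k — minimal
piece 3:j rests on {2:k}
piece 4:j rests on {3:j}
piece 5:k rests on {4:j}
piece 6:m rests on {1:m}
piece 7:j rests on {5:k}
piece 8:m rests on {6:m}
minimal pieces: {0:m, 2:k}
ways to finish when only these pieces remain (= sum over removing one remaining piece with nothing left below it):
  1 left: {7}→1  {8}→1
  2 left: {5,7}→1  {6,8}→1  {7,8}→2
  3 left: {1,6,8}→1  {4,5,7}→1  {5,7,8}→3  {6,7,8}→3
  4 left: {0,1,6,8}→1  {1,6,7,8}→4  {3,4,5,7}→1  {4,5,7,8}→4  {5,6,7,8}→6
  5 left: {0,1,6,7,8}→5  {1,5,6,7,8}→10  {2,3,4,5,7}→1  {3,4,5,7,8}→5  {4,5,6,7,8}→10
  6 left: {0,1,5,6,7,8}→15  {1,4,5,6,7,8}→20  {2,3,4,5,7,8}→6  {3,4,5,6,7,8}→15
  7 left: {0,1,4,5,6,7,8}→35  {1,3,4,5,6,7,8}→35  {2,3,4,5,6,7,8}→21
  placing 0:m first → 56 extensions
  placing 2:k first → 70 extensions
total linear extensions = 126

126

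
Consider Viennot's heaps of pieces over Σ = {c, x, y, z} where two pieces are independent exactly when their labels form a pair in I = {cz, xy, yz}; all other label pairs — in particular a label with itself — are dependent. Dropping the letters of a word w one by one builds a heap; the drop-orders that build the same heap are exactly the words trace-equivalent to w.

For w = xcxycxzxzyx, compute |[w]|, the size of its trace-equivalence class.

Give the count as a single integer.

12

drop 0:x onto floor
drop 1:c onto {0:x}
drop 2:x onto {1:c}
drop 3:y onto {1:c}
drop 4:c onto {2:x, 3:y}
drop 5:x onto {4:c}
drop 6:z onto {5:x}
drop 7:x onto {6:z}
drop 8:z onto {7:x}
drop 9:y onto {4:c}
drop 10:x onto {8:z}
ground layer = {0:x}
drop-orders for the pieces not yet dropped (sum over which currently-grounded one goes next):
  1 to go: {9} 1  {10} 1
  2 to go: {8,10} 1  {9,10} 2
  3 to go: {7,8,10} 1  {8,9,10} 3
  4 to go: {6,7,8,10} 1  {7,8,9,10} 4
  5 to go: {5,6,7,8,10} 1  {6,7,8,9,10} 5
  6 to go: {5,6,7,8,9,10} 6
  7 to go: {4,5,6,7,8,9,10} 6
  8 to go: {2,4,5,6,7,8,9,10} 6  {3,4,5,6,7,8,9,10} 6
  9 to go: {2,3,4,5,6,7,8,9,10} 12
  if 0:x drops first: 12 orders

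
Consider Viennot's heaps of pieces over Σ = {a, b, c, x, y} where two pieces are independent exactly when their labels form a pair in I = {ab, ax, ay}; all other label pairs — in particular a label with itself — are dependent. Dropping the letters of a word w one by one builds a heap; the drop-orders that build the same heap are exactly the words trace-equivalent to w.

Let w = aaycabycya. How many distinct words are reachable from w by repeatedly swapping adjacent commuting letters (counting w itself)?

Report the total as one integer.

drop 0:a onto floor
drop 1:a onto {0:a}
drop 2:y onto floor
drop 3:c onto {1:a, 2:y}
drop 4:a onto {3:c}
drop 5:b onto {3:c}
drop 6:y onto {5:b}
drop 7:c onto {4:a, 6:y}
drop 8:y onto {7:c}
drop 9:a onto {7:c}
ground layer = {0:a, 2:y}
drop-orders for the pieces not yet dropped (sum over which currently-grounded one goes next):
  1 to go: {8} 1  {9} 1
  2 to go: {8,9} 2
  3 to go: {7,8,9} 2
  4 to go: {4,7,8,9} 2  {6,7,8,9} 2
  5 to go: {4,6,7,8,9} 4  {5,6,7,8,9} 2
  6 to go: {4,5,6,7,8,9} 6
  7 to go: {3,4,5,6,7,8,9} 6
  8 to go: {1,3,4,5,6,7,8,9} 6  {2,3,4,5,6,7,8,9} 6
  if 0:a drops first: 12 orders
  if 2:y drops first: 6 orders
heap linearizations: 18

18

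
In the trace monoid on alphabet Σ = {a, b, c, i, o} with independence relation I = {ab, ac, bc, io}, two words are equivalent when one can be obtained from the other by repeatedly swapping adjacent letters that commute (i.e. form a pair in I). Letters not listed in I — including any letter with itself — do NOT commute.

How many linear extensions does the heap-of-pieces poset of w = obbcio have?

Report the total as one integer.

6

#0=o has no predecessor
#1=b depends on [0:o]
#2=b depends on [1:b]
#3=c depends on [0:o]
#4=i depends on [2:b, 3:c]
#5=o depends on [2:b, 3:c]
sources: [0:o]
N(rest) = Σ N(rest − s) over sources s of rest; N(one piece) = 1:
  size 1 → [4]=1  [5]=1
  size 2 → [4,5]=2
  size 3 → [2,4,5]=2  [3,4,5]=2
  size 4 → [1,2,4,5]=2  [2,3,4,5]=4
  first=0(o) contributes 6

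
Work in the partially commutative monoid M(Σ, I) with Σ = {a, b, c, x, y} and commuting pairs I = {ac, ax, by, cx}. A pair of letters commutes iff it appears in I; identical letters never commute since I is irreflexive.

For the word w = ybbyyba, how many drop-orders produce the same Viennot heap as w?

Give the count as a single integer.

20

piece 0:y — minimal
piece 1:b — minimal
piece 2:b rests on {1:b}
piece 3:y rests on {0:y}
piece 4:y rests on {3:y}
piece 5:b rests on {2:b}
piece 6:a rests on {4:y, 5:b}
minimal pieces: {0:y, 1:b}
ways to finish when only these pieces remain (= sum over removing one remaining piece with nothing left below it):
  1 left: {6}→1
  2 left: {4,6}→1  {5,6}→1
  3 left: {2,5,6}→1  {3,4,6}→1  {4,5,6}→2
  4 left: {0,3,4,6}→1  {1,2,5,6}→1  {2,4,5,6}→3  {3,4,5,6}→3
  5 left: {0,3,4,5,6}→4  {1,2,4,5,6}→4  {2,3,4,5,6}→6
  placing 0:y first → 10 extensions
  placing 1:b first → 10 extensions
total linear extensions = 20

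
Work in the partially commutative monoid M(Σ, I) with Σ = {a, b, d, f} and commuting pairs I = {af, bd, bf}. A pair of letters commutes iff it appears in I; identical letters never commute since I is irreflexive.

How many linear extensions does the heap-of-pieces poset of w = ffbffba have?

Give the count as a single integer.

#0=f has no predecessor
#1=f depends on [0:f]
#2=b has no predecessor
#3=f depends on [1:f]
#4=f depends on [3:f]
#5=b depends on [2:b]
#6=a depends on [5:b]
sources: [0:f, 2:b]
N(rest) = Σ N(rest − s) over sources s of rest; N(one piece) = 1:
  size 1 → [4]=1  [6]=1
  size 2 → [3,4]=1  [4,6]=2  [5,6]=1
  size 3 → [1,3,4]=1  [2,5,6]=1  [3,4,6]=3  [4,5,6]=3
  size 4 → [0,1,3,4]=1  [1,3,4,6]=4  [2,4,5,6]=4  [3,4,5,6]=6
  size 5 → [0,1,3,4,6]=5  [1,3,4,5,6]=10  [2,3,4,5,6]=10
  first=0(f) contributes 20
  first=2(b) contributes 15
|[w]| = 35

35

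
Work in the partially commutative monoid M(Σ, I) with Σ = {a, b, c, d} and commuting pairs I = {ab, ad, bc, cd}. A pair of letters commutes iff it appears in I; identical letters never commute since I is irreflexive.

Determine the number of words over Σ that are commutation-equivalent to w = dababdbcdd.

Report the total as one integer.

120

piece 0:d — minimal
piece 1:a — minimal
piece 2:b rests on {0:d}
piece 3:a rests on {1:a}
piece 4:b rests on {2:b}
piece 5:d rests on {4:b}
piece 6:b rests on {5:d}
piece 7:c rests on {3:a}
piece 8:d rests on {6:b}
piece 9:d rests on {8:d}
minimal pieces: {0:d, 1:a}
ways to finish when only these pieces remain (= sum over removing one remaining piece with nothing left below it):
  1 left: {7}→1  {9}→1
  2 left: {3,7}→1  {7,9}→2  {8,9}→1
  3 left: {1,3,7}→1  {3,7,9}→3  {6,8,9}→1  {7,8,9}→3
  4 left: {1,3,7,9}→4  {3,7,8,9}→6  {5,6,8,9}→1  {6,7,8,9}→4
  5 left: {1,3,7,8,9}→10  {3,6,7,8,9}→10  {4,5,6,8,9}→1  {5,6,7,8,9}→5
  6 left: {1,3,6,7,8,9}→20  {2,4,5,6,8,9}→1  {3,5,6,7,8,9}→15  {4,5,6,7,8,9}→6
  7 left: {0,2,4,5,6,8,9}→1  {1,3,5,6,7,8,9}→35  {2,4,5,6,7,8,9}→7  {3,4,5,6,7,8,9}→21
  8 left: {0,2,4,5,6,7,8,9}→8  {1,3,4,5,6,7,8,9}→56  {2,3,4,5,6,7,8,9}→28
  placing 0:d first → 84 extensions
  placing 1:a first → 36 extensions
total linear extensions = 120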